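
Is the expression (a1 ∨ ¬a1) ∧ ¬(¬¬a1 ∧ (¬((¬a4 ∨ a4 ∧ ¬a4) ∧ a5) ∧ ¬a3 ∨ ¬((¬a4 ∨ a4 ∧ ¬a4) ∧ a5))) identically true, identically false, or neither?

neither

(a1 ∨ ¬a1) ∧ ¬(¬¬a1 ∧ (¬((¬a4 ∨ a4 ∧ ¬a4) ∧ a5) ∧ ¬a3 ∨ ¬((¬a4 ∨ a4 ∧ ¬a4) ∧ a5)))
= (a1 ∨ ¬a1) ∧ ¬(¬¬a1 ∧ ¬((¬a4 ∨ a4 ∧ ¬a4) ∧ a5))   [absorption]
= (a1 ∨ ¬a1) ∧ ¬(¬¬a1 ∧ ¬(¬a4 ∧ a5))   [complement / identity]
= ¬(¬¬a1 ∧ ¬(¬a4 ∧ a5))   [complement / identity]
= ¬a1 ∨ ¬a4 ∧ a5   [De Morgan]
This depends on a1, a4, a5, so it is not a constant.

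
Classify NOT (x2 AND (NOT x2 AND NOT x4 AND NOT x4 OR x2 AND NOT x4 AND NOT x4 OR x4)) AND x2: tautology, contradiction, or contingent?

contradiction

NOT (x2 AND (NOT x2 AND NOT x4 AND NOT x4 OR x2 AND NOT x4 AND NOT x4 OR x4)) AND x2
= NOT (x2 AND (NOT x4 AND NOT x4 OR x4)) AND x2
= NOT (x2 AND (NOT x4 OR x4)) AND x2
= NOT x2 AND x2
= FALSE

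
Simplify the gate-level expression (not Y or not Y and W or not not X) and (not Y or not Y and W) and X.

(not Y or not Y and W or not not X) and (not Y or not Y and W) and X
= (not Y or not Y and W or X) and (not Y or not Y and W) and X
= (not Y or not Y and W) and X
= not Y and X

not Y and X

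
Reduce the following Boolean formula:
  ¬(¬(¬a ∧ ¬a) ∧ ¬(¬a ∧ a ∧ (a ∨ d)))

¬(¬(¬a ∧ ¬a) ∧ ¬(¬a ∧ a ∧ (a ∨ d)))
= ¬a ∧ ¬a ∨ ¬a ∧ a ∧ (a ∨ d)
= ¬a ∧ ¬a ∨ ¬a ∧ a
= ¬a

¬a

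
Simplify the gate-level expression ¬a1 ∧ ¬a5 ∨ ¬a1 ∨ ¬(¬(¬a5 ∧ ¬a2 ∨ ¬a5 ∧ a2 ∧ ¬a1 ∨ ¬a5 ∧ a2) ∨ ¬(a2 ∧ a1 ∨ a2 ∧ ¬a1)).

¬a1 ∨ ¬a5 ∧ a2

¬a1 ∧ ¬a5 ∨ ¬a1 ∨ ¬(¬(¬a5 ∧ ¬a2 ∨ ¬a5 ∧ a2 ∧ ¬a1 ∨ ¬a5 ∧ a2) ∨ ¬(a2 ∧ a1 ∨ a2 ∧ ¬a1))
= ¬a1 ∧ ¬a5 ∨ ¬a1 ∨ ¬(¬(¬a5 ∧ ¬a2 ∨ ¬a5 ∧ a2) ∨ ¬(a2 ∧ a1 ∨ a2 ∧ ¬a1))   (absorption)
= ¬a1 ∧ ¬a5 ∨ ¬a1 ∨ ¬(¬¬a5 ∨ ¬(a2 ∧ a1 ∨ a2 ∧ ¬a1))   (distribution)
= ¬a1 ∧ ¬a5 ∨ ¬a1 ∨ ¬a5 ∧ (a2 ∧ a1 ∨ a2 ∧ ¬a1)   (De Morgan)
= ¬a1 ∧ ¬a5 ∨ ¬a1 ∨ ¬a5 ∧ a2   (distribution)
= ¬a1 ∨ ¬a5 ∧ a2   (absorption)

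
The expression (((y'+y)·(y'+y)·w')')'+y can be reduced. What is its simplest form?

w'+y

(((y'+y)·(y'+y)·w')')'+y
= (((y'+y)·w')')'+y   (idempotence)
= (y'+y)·w'+y   (double negation)
= w'+y   (complement / identity)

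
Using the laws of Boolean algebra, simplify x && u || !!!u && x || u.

x && u || !!!u && x || u
= x && u || !u && x || u
= x || u

x || u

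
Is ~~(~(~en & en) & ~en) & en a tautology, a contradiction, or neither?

contradiction

~~(~(~en & en) & ~en) & en
= ~(~en & en | en) & en   — De Morgan
= ~en & en   — complement / identity
= 0   — complement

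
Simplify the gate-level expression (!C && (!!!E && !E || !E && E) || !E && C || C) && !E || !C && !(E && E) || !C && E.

(!C && (!!!E && !E || !E && E) || !E && C || C) && !E || !C && !(E && E) || !C && E
= (!C && (!E && !E || !E && E) || !E && C || C) && !E || !C && !(E && E) || !C && E   — double negation
= (!C && !E || !E && C || C) && !E || !C && !(E && E) || !C && E   — distribution
= (!C && !E || !E && C || C) && !E || !C && !E || !C && E   — idempotence
= (!E || C) && !E || !C && !E || !C && E   — distribution
= !E || !C && !E || !C && E   — absorption
= !E || !C   — distribution

!E || !C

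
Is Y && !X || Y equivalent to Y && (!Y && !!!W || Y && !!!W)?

No

E1: Y && !X || Y
    = Y   (absorption)
E2: Y && (!Y && !!!W || Y && !!!W)
    = Y && !!!W   (distribution)
    = Y && !W   (double negation)
These differ: at W=1, X=0, Y=1, E1 = 1 but E2 = 0.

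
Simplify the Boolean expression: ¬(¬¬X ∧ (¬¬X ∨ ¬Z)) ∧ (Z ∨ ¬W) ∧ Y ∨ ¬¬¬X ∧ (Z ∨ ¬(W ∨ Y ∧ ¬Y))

¬(¬¬X ∧ (¬¬X ∨ ¬Z)) ∧ (Z ∨ ¬W) ∧ Y ∨ ¬¬¬X ∧ (Z ∨ ¬(W ∨ Y ∧ ¬Y))
= ¬¬¬X ∧ (Z ∨ ¬W) ∧ Y ∨ ¬¬¬X ∧ (Z ∨ ¬(W ∨ Y ∧ ¬Y))   (absorption)
= ¬¬¬X ∧ (Z ∨ ¬W) ∧ Y ∨ ¬¬¬X ∧ (Z ∨ ¬W)   (complement / identity)
= ¬¬¬X ∧ (Z ∨ ¬W)   (absorption)
= ¬X ∧ (Z ∨ ¬W)   (double negation)

¬X ∧ (Z ∨ ¬W)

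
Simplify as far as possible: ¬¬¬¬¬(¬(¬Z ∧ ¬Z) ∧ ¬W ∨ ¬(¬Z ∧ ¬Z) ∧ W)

¬¬¬¬¬(¬(¬Z ∧ ¬Z) ∧ ¬W ∨ ¬(¬Z ∧ ¬Z) ∧ W)
= ¬¬¬¬¬¬(¬Z ∧ ¬Z)   (distribution)
= ¬¬¬¬(¬Z ∧ ¬Z)   (double negation)
= ¬¬¬(Z ∨ Z)   (De Morgan)
= ¬¬¬Z   (idempotence)
= ¬Z   (double negation)

¬Z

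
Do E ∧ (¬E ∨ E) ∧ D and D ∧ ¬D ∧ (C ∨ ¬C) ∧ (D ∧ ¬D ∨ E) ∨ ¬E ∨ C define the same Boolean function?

E1: E ∧ (¬E ∨ E) ∧ D
    = E ∧ D   [complement / identity]
E2: D ∧ ¬D ∧ (C ∨ ¬C) ∧ (D ∧ ¬D ∨ E) ∨ ¬E ∨ C
    = D ∧ ¬D ∧ (D ∧ ¬D ∨ E) ∨ ¬E ∨ C   [complement / identity]
    = D ∧ ¬D ∨ ¬E ∨ C   [absorption]
    = ¬E ∨ C   [complement / identity]
These differ: at C=1, D=0, E=0, E1 = 0 but E2 = 1.

No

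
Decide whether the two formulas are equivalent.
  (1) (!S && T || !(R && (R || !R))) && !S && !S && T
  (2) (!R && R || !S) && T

E1: (!S && T || !(R && (R || !R))) && !S && !S && T
    = (!S && T || !(R && (R || !R))) && !S && T   — idempotence
    = (!S && T || !R) && !S && T   — complement / identity
    = !S && T   — absorption
E2: (!R && R || !S) && T
    = !S && T   — complement / identity
Both reduce to !S && T, so they are equivalent.

Yes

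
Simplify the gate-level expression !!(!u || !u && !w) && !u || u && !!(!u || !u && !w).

!u

!!(!u || !u && !w) && !u || u && !!(!u || !u && !w)
= !!(!u || !u && !w)
= !!!u
= !u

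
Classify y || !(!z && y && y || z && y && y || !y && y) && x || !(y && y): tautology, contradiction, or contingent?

y || !(!z && y && y || z && y && y || !y && y) && x || !(y && y)
= y || !(y && y || !y && y) && x || !(y && y)   (distribution)
= y || !(y && y || !y && y) && x || !y   (idempotence)
= y || !y && x || !y   (distribution)
= y || !y   (absorption)
= true   (complement)

tautology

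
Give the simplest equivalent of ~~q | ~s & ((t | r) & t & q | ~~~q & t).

q | ~s & t

~~q | ~s & ((t | r) & t & q | ~~~q & t)
= ~~q | ~s & ((t | r) & t & q | ~q & t)   — double negation
= ~~q | ~s & (t & q | ~q & t)   — absorption
= ~~q | ~s & t   — distribution
= q | ~s & t   — double negation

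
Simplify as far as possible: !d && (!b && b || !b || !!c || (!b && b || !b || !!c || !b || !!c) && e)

!d && (!b && b || !b || !!c || (!b && b || !b || !!c || !b || !!c) && e)
= !d && (!b && b || !b || !!c || (!b && b || !b || !!c) && e)   (idempotence)
= !d && (!b && b || !b || !!c)   (absorption)
= !d && (!b || !!c)   (complement / identity)
= !d && (!b || c)   (double negation)

!d && (!b || c)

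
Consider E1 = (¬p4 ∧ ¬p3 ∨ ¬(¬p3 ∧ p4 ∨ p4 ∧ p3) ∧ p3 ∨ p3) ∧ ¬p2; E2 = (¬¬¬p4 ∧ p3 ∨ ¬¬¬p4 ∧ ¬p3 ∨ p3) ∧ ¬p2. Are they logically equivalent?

E1: (¬p4 ∧ ¬p3 ∨ ¬(¬p3 ∧ p4 ∨ p4 ∧ p3) ∧ p3 ∨ p3) ∧ ¬p2
    = (¬p4 ∧ ¬p3 ∨ ¬p4 ∧ p3 ∨ p3) ∧ ¬p2   [distribution]
    = (¬p4 ∨ p3) ∧ ¬p2   [distribution]
E2: (¬¬¬p4 ∧ p3 ∨ ¬¬¬p4 ∧ ¬p3 ∨ p3) ∧ ¬p2
    = (¬¬¬p4 ∨ p3) ∧ ¬p2   [distribution]
    = (¬p4 ∨ p3) ∧ ¬p2   [double negation]
Both reduce to (¬p4 ∨ p3) ∧ ¬p2, so they are equivalent.

Yes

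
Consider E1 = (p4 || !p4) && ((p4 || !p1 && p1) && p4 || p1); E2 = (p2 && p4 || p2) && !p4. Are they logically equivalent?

No

E1: (p4 || !p4) && ((p4 || !p1 && p1) && p4 || p1)
    = (p4 || !p4) && (p4 && p4 || p1)   — complement / identity
    = p4 && p4 || p1   — complement / identity
    = p4 || p1   — idempotence
E2: (p2 && p4 || p2) && !p4
    = p2 && !p4   — absorption
These differ: at p1=0, p2=0, p4=1, E1 = 1 but E2 = 0.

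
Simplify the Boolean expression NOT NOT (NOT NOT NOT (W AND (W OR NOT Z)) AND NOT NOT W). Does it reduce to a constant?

FALSE

NOT NOT (NOT NOT NOT (W AND (W OR NOT Z)) AND NOT NOT W)
= NOT NOT (NOT NOT NOT W AND NOT NOT W)   (absorption)
= NOT (NOT NOT W OR NOT W)   (De Morgan)
= NOT W AND W   (De Morgan)
= FALSE   (complement)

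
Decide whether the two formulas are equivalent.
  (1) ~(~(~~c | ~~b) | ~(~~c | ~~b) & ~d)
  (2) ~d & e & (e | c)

E1: ~(~(~~c | ~~b) | ~(~~c | ~~b) & ~d)
    = ~~(~~c | ~~b)   [absorption]
    = ~(~c & ~b)   [De Morgan]
    = c | b   [De Morgan]
E2: ~d & e & (e | c)
    = ~d & e   [absorption]
These differ: at b=0, c=1, d=1, e=0, E1 = 1 but E2 = 0.

No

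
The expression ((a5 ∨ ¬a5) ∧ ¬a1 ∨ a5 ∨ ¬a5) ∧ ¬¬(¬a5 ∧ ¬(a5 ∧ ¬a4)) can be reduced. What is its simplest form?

((a5 ∨ ¬a5) ∧ ¬a1 ∨ a5 ∨ ¬a5) ∧ ¬¬(¬a5 ∧ ¬(a5 ∧ ¬a4))
= (a5 ∨ ¬a5) ∧ ¬¬(¬a5 ∧ ¬(a5 ∧ ¬a4))
= (a5 ∨ ¬a5) ∧ ¬(a5 ∨ a5 ∧ ¬a4)
= (a5 ∨ ¬a5) ∧ ¬a5
= ¬a5

¬a5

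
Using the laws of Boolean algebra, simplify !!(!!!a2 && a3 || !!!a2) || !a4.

!!(!!!a2 && a3 || !!!a2) || !a4
= !!!a2 && a3 || !!!a2 || !a4   (double negation)
= !!!a2 || !a4   (absorption)
= !a2 || !a4   (double negation)

!a2 || !a4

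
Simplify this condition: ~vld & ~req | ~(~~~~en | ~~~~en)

~vld & ~req | ~en

~vld & ~req | ~(~~~~en | ~~~~en)
= ~vld & ~req | ~~~~~en   (idempotence)
= ~vld & ~req | ~~~en   (double negation)
= ~vld & ~req | ~en   (double negation)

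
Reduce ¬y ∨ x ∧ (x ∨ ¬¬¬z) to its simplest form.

¬y ∨ x ∧ (x ∨ ¬¬¬z)
= ¬y ∨ x ∧ (x ∨ ¬z)   (double negation)
= ¬y ∨ x   (absorption)

¬y ∨ x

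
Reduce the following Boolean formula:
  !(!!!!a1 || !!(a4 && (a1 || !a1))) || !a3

!a1 && !a4 || !a3

!(!!!!a1 || !!(a4 && (a1 || !a1))) || !a3
= !!!a1 && !(a4 && (a1 || !a1)) || !a3
= !a1 && !(a4 && (a1 || !a1)) || !a3
= !a1 && !a4 || !a3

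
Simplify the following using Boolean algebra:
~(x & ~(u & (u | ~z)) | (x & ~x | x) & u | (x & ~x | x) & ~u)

~(x & ~(u & (u | ~z)) | (x & ~x | x) & u | (x & ~x | x) & ~u)
= ~(x & ~(u & (u | ~z)) | x & ~x | x)   — distribution
= ~(x & ~u | x & ~x | x)   — absorption
= ~(x & ~u | x)   — complement / identity
= ~x   — absorption

~x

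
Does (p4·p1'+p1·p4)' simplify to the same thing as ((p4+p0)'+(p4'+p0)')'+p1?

No

E1: (p4·p1'+p1·p4)'
    = p4'   — distribution
E2: ((p4+p0)'+(p4'+p0)')'+p1
    = (p4+p0)·(p4'+p0)+p1   — De Morgan
    = p0+p4·p4'+p1   — distribution
    = p0+p1   — complement / identity
These differ: at p0=0, p1=1, p4=1, E1 = 0 but E2 = 1.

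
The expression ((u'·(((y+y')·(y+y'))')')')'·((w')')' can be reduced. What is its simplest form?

u'·w'

((u'·(((y+y')·(y+y'))')')')'·((w')')'
= ((u'·((y+y')')')')'·((w')')'   — idempotence
= ((u'·(y+y'))')'·((w')')'   — double negation
= ((u'·(y+y'))')'·w'   — double negation
= ((u')')'·w'   — complement / identity
= u'·w'   — double negation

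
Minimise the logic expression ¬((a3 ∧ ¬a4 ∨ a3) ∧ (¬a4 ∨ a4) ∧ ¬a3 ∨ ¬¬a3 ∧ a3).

¬a3

¬((a3 ∧ ¬a4 ∨ a3) ∧ (¬a4 ∨ a4) ∧ ¬a3 ∨ ¬¬a3 ∧ a3)
= ¬((a3 ∧ ¬a4 ∨ a3) ∧ ¬a3 ∨ ¬¬a3 ∧ a3)   (complement / identity)
= ¬(a3 ∧ ¬a3 ∨ ¬¬a3 ∧ a3)   (absorption)
= ¬(¬¬a3 ∧ a3)   (complement / identity)
= ¬(a3 ∧ a3)   (double negation)
= ¬a3   (idempotence)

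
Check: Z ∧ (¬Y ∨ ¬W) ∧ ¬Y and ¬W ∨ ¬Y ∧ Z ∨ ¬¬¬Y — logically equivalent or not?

No

E1: Z ∧ (¬Y ∨ ¬W) ∧ ¬Y
    = Z ∧ ¬Y   [absorption]
E2: ¬W ∨ ¬Y ∧ Z ∨ ¬¬¬Y
    = ¬W ∨ ¬Y ∧ Z ∨ ¬Y   [double negation]
    = ¬W ∨ ¬Y   [absorption]
These differ: at W=0, Y=0, Z=0, E1 = 0 but E2 = 1.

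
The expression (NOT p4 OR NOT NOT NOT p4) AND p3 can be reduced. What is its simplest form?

NOT p4 AND p3

(NOT p4 OR NOT NOT NOT p4) AND p3
= (NOT p4 OR NOT p4) AND p3   (double negation)
= NOT p4 AND p3   (idempotence)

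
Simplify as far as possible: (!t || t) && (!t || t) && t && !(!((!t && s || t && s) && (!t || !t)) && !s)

t && s

(!t || t) && (!t || t) && t && !(!((!t && s || t && s) && (!t || !t)) && !s)
= (!t || t) && (!t || t) && t && !(!(s && (!t || !t)) && !s)   — distribution
= (!t || t) && t && !(!(s && (!t || !t)) && !s)   — idempotence
= (!t || t) && t && (s && (!t || !t) || s)   — De Morgan
= (!t || t) && t && (s && !t || s)   — idempotence
= t && (s && !t || s)   — complement / identity
= t && s   — absorption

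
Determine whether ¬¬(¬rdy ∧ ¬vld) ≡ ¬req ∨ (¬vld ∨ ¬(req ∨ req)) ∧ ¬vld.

E1: ¬¬(¬rdy ∧ ¬vld)
    = ¬rdy ∧ ¬vld   (double negation)
E2: ¬req ∨ (¬vld ∨ ¬(req ∨ req)) ∧ ¬vld
    = ¬req ∨ (¬vld ∨ ¬req) ∧ ¬vld   (idempotence)
    = ¬req ∨ ¬vld   (absorption)
These differ: at rdy=1, req=0, vld=0, E1 = 0 but E2 = 1.

No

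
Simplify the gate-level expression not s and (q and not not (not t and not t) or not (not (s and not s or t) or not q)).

not s and (q and not not (not t and not t) or not (not (s and not s or t) or not q))
= not s and (q and not not (not t and not t) or not (not t or not q))   — complement / identity
= not s and (q and not not (not t and not t) or t and q)   — De Morgan
= not s and (q and not (t or t) or t and q)   — De Morgan
= not s and (q and not t or t and q)   — idempotence
= not s and q   — distribution

not s and q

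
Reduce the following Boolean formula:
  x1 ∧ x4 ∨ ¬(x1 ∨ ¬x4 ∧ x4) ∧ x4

x4

x1 ∧ x4 ∨ ¬(x1 ∨ ¬x4 ∧ x4) ∧ x4
= x1 ∧ x4 ∨ ¬x1 ∧ x4
= x4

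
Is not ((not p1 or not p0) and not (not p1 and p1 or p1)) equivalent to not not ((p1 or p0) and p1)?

Yes

E1: not ((not p1 or not p0) and not (not p1 and p1 or p1))
    = not ((not p1 or not p0) and not p1)   [complement / identity]
    = not not p1   [absorption]
    = p1   [double negation]
E2: not not ((p1 or p0) and p1)
    = not not p1   [absorption]
    = p1   [double negation]
Both reduce to p1, so they are equivalent.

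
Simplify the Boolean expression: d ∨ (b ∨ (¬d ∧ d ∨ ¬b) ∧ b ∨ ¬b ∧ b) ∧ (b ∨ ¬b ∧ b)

d ∨ (b ∨ (¬d ∧ d ∨ ¬b) ∧ b ∨ ¬b ∧ b) ∧ (b ∨ ¬b ∧ b)
= d ∨ (b ∨ (¬d ∧ d ∨ ¬b) ∧ b) ∧ (b ∨ ¬b ∧ b)   (complement / identity)
= d ∨ (b ∨ ¬b ∧ b) ∧ (b ∨ ¬b ∧ b)   (complement / identity)
= d ∨ b ∨ ¬b ∧ b   (idempotence)
= d ∨ b   (complement / identity)

d ∨ b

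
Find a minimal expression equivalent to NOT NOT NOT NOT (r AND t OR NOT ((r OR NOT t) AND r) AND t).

NOT NOT NOT NOT (r AND t OR NOT ((r OR NOT t) AND r) AND t)
= NOT NOT (r AND t OR NOT ((r OR NOT t) AND r) AND t)   (double negation)
= NOT NOT (r AND t OR NOT r AND t)   (absorption)
= NOT NOT t   (distribution)
= t   (double negation)

t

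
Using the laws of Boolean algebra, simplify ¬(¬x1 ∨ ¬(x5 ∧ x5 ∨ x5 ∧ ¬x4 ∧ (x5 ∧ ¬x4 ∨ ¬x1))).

¬(¬x1 ∨ ¬(x5 ∧ x5 ∨ x5 ∧ ¬x4 ∧ (x5 ∧ ¬x4 ∨ ¬x1)))
= ¬(¬x1 ∨ ¬(x5 ∧ x5 ∨ x5 ∧ ¬x4))   — absorption
= ¬(¬x1 ∨ ¬((x5 ∨ ¬x4) ∧ x5))   — distribution
= x1 ∧ (x5 ∨ ¬x4) ∧ x5   — De Morgan
= x1 ∧ x5   — absorption

x1 ∧ x5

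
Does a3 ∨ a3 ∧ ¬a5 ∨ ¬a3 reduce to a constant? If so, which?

a3 ∨ a3 ∧ ¬a5 ∨ ¬a3
= a3 ∨ ¬a3   [absorption]
= True   [complement]

yes, True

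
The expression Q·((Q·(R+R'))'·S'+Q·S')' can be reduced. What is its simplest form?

Q·S

Q·((Q·(R+R'))'·S'+Q·S')'
= Q·(Q'·S'+Q·S')'
= Q·(S')'
= Q·S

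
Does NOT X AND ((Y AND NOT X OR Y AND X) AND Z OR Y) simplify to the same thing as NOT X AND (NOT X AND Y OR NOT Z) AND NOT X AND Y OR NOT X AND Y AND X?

E1: NOT X AND ((Y AND NOT X OR Y AND X) AND Z OR Y)
    = NOT X AND (Y AND Z OR Y)   — distribution
    = NOT X AND Y   — absorption
E2: NOT X AND (NOT X AND Y OR NOT Z) AND NOT X AND Y OR NOT X AND Y AND X
    = NOT X AND NOT X AND Y OR NOT X AND Y AND X   — absorption
    = NOT X AND Y   — distribution
Both reduce to NOT X AND Y, so they are equivalent.

Yes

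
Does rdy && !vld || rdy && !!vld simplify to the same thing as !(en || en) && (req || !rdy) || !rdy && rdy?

E1: rdy && !vld || rdy && !!vld
    = rdy && !vld || rdy && vld
    = rdy
E2: !(en || en) && (req || !rdy) || !rdy && rdy
    = !(en || en) && (req || !rdy)
    = !en && (req || !rdy)
These differ: at en=0, rdy=0, req=1, vld=0, E1 = 0 but E2 = 1.

No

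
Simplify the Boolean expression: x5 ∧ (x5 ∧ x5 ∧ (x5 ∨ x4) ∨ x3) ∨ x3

x5 ∧ (x5 ∧ x5 ∧ (x5 ∨ x4) ∨ x3) ∨ x3
= x5 ∧ (x5 ∧ (x5 ∨ x4) ∨ x3) ∨ x3   (idempotence)
= x5 ∧ (x5 ∨ x3) ∨ x3   (absorption)
= x5 ∨ x3   (absorption)

x5 ∨ x3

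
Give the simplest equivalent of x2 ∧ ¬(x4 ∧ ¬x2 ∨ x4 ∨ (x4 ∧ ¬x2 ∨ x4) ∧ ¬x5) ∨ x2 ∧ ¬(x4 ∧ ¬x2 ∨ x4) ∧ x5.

x2 ∧ ¬x4

x2 ∧ ¬(x4 ∧ ¬x2 ∨ x4 ∨ (x4 ∧ ¬x2 ∨ x4) ∧ ¬x5) ∨ x2 ∧ ¬(x4 ∧ ¬x2 ∨ x4) ∧ x5
= x2 ∧ ¬(x4 ∧ ¬x2 ∨ x4) ∨ x2 ∧ ¬(x4 ∧ ¬x2 ∨ x4) ∧ x5   — absorption
= x2 ∧ ¬(x4 ∧ ¬x2 ∨ x4)   — absorption
= x2 ∧ ¬x4   — absorption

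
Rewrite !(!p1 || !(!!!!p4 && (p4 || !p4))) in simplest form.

!(!p1 || !(!!!!p4 && (p4 || !p4)))
= !(!p1 || !!!!!p4)
= !(!p1 || !!!p4)
= !(!p1 || !p4)
= p1 && p4

p1 && p4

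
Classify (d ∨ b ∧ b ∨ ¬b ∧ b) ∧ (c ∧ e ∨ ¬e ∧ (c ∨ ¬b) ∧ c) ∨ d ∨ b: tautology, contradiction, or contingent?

contingent

(d ∨ b ∧ b ∨ ¬b ∧ b) ∧ (c ∧ e ∨ ¬e ∧ (c ∨ ¬b) ∧ c) ∨ d ∨ b
= (d ∨ b ∧ b ∨ ¬b ∧ b) ∧ (c ∧ e ∨ ¬e ∧ c) ∨ d ∨ b   (absorption)
= (d ∨ b ∧ b ∨ ¬b ∧ b) ∧ c ∨ d ∨ b   (distribution)
= (d ∨ b) ∧ c ∨ d ∨ b   (distribution)
= d ∨ b   (absorption)
This depends on b, d, so it is not a constant.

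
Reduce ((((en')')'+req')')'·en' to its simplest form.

en'

((((en')')'+req')')'·en'
= (((en')')'+req')·en'   (double negation)
= (en'+req')·en'   (double negation)
= en'   (absorption)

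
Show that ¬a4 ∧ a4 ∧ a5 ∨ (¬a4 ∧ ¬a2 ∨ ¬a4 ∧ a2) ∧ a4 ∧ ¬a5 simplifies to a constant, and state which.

False

¬a4 ∧ a4 ∧ a5 ∨ (¬a4 ∧ ¬a2 ∨ ¬a4 ∧ a2) ∧ a4 ∧ ¬a5
= ¬a4 ∧ a4 ∧ a5 ∨ ¬a4 ∧ a4 ∧ ¬a5
= ¬a4 ∧ a4
= False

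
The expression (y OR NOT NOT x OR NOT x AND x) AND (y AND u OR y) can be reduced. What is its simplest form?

(y OR NOT NOT x OR NOT x AND x) AND (y AND u OR y)
= (y OR NOT NOT x) AND (y AND u OR y)   — complement / identity
= (y OR NOT NOT x) AND y   — absorption
= (y OR x) AND y   — double negation
= y   — absorption

y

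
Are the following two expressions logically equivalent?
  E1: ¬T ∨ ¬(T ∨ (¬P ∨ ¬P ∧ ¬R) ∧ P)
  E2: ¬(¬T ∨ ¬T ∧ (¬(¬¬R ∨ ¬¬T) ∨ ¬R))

No

E1: ¬T ∨ ¬(T ∨ (¬P ∨ ¬P ∧ ¬R) ∧ P)
    = ¬T ∨ ¬(T ∨ ¬P ∧ P)
    = ¬T ∨ ¬T
    = ¬T
E2: ¬(¬T ∨ ¬T ∧ (¬(¬¬R ∨ ¬¬T) ∨ ¬R))
    = ¬(¬T ∨ ¬T ∧ (¬R ∧ ¬T ∨ ¬R))
    = ¬(¬T ∨ ¬T ∧ ¬R)
    = ¬¬T
    = T
These differ: at P=0, R=0, T=0, E1 = 1 but E2 = 0.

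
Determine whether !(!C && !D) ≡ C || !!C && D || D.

E1: !(!C && !D)
    = C || D   [De Morgan]
E2: C || !!C && D || D
    = C || C && D || D   [double negation]
    = C || D   [absorption]
Both reduce to C || D, so they are equivalent.

Yes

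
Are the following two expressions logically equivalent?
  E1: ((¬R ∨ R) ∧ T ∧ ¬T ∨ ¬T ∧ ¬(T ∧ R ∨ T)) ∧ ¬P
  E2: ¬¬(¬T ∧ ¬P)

E1: ((¬R ∨ R) ∧ T ∧ ¬T ∨ ¬T ∧ ¬(T ∧ R ∨ T)) ∧ ¬P
    = ((¬R ∨ R) ∧ T ∧ ¬T ∨ ¬T ∧ ¬T) ∧ ¬P   (absorption)
    = (T ∧ ¬T ∨ ¬T ∧ ¬T) ∧ ¬P   (complement / identity)
    = ¬T ∧ ¬P   (distribution)
E2: ¬¬(¬T ∧ ¬P)
    = ¬T ∧ ¬P   (double negation)
Both reduce to ¬T ∧ ¬P, so they are equivalent.

Yes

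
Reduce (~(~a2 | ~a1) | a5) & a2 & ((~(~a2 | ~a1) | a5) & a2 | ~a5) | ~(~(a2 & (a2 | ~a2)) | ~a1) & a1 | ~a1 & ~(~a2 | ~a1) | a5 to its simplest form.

a2 & a1 | a5

(~(~a2 | ~a1) | a5) & a2 & ((~(~a2 | ~a1) | a5) & a2 | ~a5) | ~(~(a2 & (a2 | ~a2)) | ~a1) & a1 | ~a1 & ~(~a2 | ~a1) | a5
= (~(~a2 | ~a1) | a5) & a2 & ((~(~a2 | ~a1) | a5) & a2 | ~a5) | ~(~a2 | ~a1) & a1 | ~a1 & ~(~a2 | ~a1) | a5   — complement / identity
= (~(~a2 | ~a1) | a5) & a2 & ((~(~a2 | ~a1) | a5) & a2 | ~a5) | ~(~a2 | ~a1) | a5   — distribution
= (~(~a2 | ~a1) | a5) & a2 | ~(~a2 | ~a1) | a5   — absorption
= ~(~a2 | ~a1) | a5   — absorption
= a2 & a1 | a5   — De Morgan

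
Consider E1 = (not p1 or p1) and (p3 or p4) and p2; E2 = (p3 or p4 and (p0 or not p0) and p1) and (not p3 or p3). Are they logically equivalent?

E1: (not p1 or p1) and (p3 or p4) and p2
    = (p3 or p4) and p2
E2: (p3 or p4 and (p0 or not p0) and p1) and (not p3 or p3)
    = (p3 or p4 and p1) and (not p3 or p3)
    = p3 or p4 and p1
These differ: at p0=0, p1=0, p2=0, p3=1, p4=0, E1 = 0 but E2 = 1.

No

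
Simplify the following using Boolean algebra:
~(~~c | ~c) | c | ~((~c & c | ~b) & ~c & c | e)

~(~~c | ~c) | c | ~((~c & c | ~b) & ~c & c | e)
= ~(~~c | ~c) | c | ~(~c & c | e)   [absorption]
= ~c & c | c | ~(~c & c | e)   [De Morgan]
= c | ~(~c & c | e)   [complement / identity]
= c | ~e   [complement / identity]

c | ~e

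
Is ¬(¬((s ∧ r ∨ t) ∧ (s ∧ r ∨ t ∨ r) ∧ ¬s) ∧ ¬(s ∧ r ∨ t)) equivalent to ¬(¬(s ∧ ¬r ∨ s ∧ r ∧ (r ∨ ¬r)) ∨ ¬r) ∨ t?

Yes

E1: ¬(¬((s ∧ r ∨ t) ∧ (s ∧ r ∨ t ∨ r) ∧ ¬s) ∧ ¬(s ∧ r ∨ t))
    = ¬(¬((s ∧ r ∨ t) ∧ ¬s) ∧ ¬(s ∧ r ∨ t))
    = (s ∧ r ∨ t) ∧ ¬s ∨ s ∧ r ∨ t
    = s ∧ r ∨ t
E2: ¬(¬(s ∧ ¬r ∨ s ∧ r ∧ (r ∨ ¬r)) ∨ ¬r) ∨ t
    = ¬(¬(s ∧ ¬r ∨ s ∧ r) ∨ ¬r) ∨ t
    = (s ∧ ¬r ∨ s ∧ r) ∧ r ∨ t
    = s ∧ r ∨ t
Both reduce to s ∧ r ∨ t, so they are equivalent.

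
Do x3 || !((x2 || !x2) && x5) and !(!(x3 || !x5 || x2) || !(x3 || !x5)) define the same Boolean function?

E1: x3 || !((x2 || !x2) && x5)
    = x3 || !x5   (complement / identity)
E2: !(!(x3 || !x5 || x2) || !(x3 || !x5))
    = (x3 || !x5 || x2) && (x3 || !x5)   (De Morgan)
    = x3 || !x5   (absorption)
Both reduce to x3 || !x5, so they are equivalent.

Yes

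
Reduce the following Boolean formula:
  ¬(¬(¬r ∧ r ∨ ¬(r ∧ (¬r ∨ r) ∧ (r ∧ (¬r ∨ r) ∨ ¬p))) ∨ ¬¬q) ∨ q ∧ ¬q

¬(¬(¬r ∧ r ∨ ¬(r ∧ (¬r ∨ r) ∧ (r ∧ (¬r ∨ r) ∨ ¬p))) ∨ ¬¬q) ∨ q ∧ ¬q
= ¬(¬(¬r ∧ r ∨ ¬(r ∧ (¬r ∨ r))) ∨ ¬¬q) ∨ q ∧ ¬q
= ¬(¬¬(r ∧ (¬r ∨ r)) ∨ ¬¬q) ∨ q ∧ ¬q
= ¬(r ∧ (¬r ∨ r)) ∧ ¬q ∨ q ∧ ¬q
= ¬(r ∧ (¬r ∨ r)) ∧ ¬q
= ¬r ∧ ¬q

¬r ∧ ¬q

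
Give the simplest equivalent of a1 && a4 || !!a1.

a1

a1 && a4 || !!a1
= a1 && a4 || a1
= a1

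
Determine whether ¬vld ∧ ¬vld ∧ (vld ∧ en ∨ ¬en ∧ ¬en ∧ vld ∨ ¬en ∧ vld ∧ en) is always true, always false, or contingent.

¬vld ∧ ¬vld ∧ (vld ∧ en ∨ ¬en ∧ ¬en ∧ vld ∨ ¬en ∧ vld ∧ en)
= ¬vld ∧ ¬vld ∧ (vld ∧ en ∨ ¬en ∧ vld)
= ¬vld ∧ (vld ∧ en ∨ ¬en ∧ vld)
= ¬vld ∧ vld
= False

always false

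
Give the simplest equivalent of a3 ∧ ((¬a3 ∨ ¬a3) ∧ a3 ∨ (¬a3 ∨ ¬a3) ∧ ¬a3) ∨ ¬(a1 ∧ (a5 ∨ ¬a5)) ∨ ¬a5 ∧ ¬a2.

¬a1 ∨ ¬a5 ∧ ¬a2

a3 ∧ ((¬a3 ∨ ¬a3) ∧ a3 ∨ (¬a3 ∨ ¬a3) ∧ ¬a3) ∨ ¬(a1 ∧ (a5 ∨ ¬a5)) ∨ ¬a5 ∧ ¬a2
= a3 ∧ (¬a3 ∨ ¬a3) ∨ ¬(a1 ∧ (a5 ∨ ¬a5)) ∨ ¬a5 ∧ ¬a2   (distribution)
= a3 ∧ ¬a3 ∨ ¬(a1 ∧ (a5 ∨ ¬a5)) ∨ ¬a5 ∧ ¬a2   (idempotence)
= ¬(a1 ∧ (a5 ∨ ¬a5)) ∨ ¬a5 ∧ ¬a2   (complement / identity)
= ¬a1 ∨ ¬a5 ∧ ¬a2   (complement / identity)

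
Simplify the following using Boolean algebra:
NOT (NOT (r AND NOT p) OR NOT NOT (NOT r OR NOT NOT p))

r AND NOT p

NOT (NOT (r AND NOT p) OR NOT NOT (NOT r OR NOT NOT p))
= r AND NOT p AND NOT (NOT r OR NOT NOT p)   — De Morgan
= r AND NOT p AND r AND NOT p   — De Morgan
= r AND NOT p   — idempotence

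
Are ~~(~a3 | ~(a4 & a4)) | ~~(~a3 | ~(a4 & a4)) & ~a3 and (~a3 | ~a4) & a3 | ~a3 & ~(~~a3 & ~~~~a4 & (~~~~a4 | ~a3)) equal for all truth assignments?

E1: ~~(~a3 | ~(a4 & a4)) | ~~(~a3 | ~(a4 & a4)) & ~a3
    = ~~(~a3 | ~(a4 & a4))   [absorption]
    = ~a3 | ~(a4 & a4)   [double negation]
    = ~a3 | ~a4   [idempotence]
E2: (~a3 | ~a4) & a3 | ~a3 & ~(~~a3 & ~~~~a4 & (~~~~a4 | ~a3))
    = (~a3 | ~a4) & a3 | ~a3 & ~(~~a3 & ~~~~a4)   [absorption]
    = (~a3 | ~a4) & a3 | ~a3 & ~(~~a3 & ~~a4)   [double negation]
    = (~a3 | ~a4) & a3 | ~a3 & (~a3 | ~a4)   [De Morgan]
    = ~a3 | ~a4   [distribution]
Both reduce to ~a3 | ~a4, so they are equivalent.

Yes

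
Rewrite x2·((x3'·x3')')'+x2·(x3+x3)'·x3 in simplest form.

x2·x3'

x2·((x3'·x3')')'+x2·(x3+x3)'·x3
= x2·(x3+x3)'+x2·(x3+x3)'·x3   (De Morgan)
= x2·(x3+x3)'   (absorption)
= x2·x3'   (idempotence)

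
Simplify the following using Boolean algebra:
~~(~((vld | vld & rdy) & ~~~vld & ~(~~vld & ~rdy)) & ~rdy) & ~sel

~rdy & ~sel

~~(~((vld | vld & rdy) & ~~~vld & ~(~~vld & ~rdy)) & ~rdy) & ~sel
= ~~(~((vld | vld & rdy) & ~vld & ~(~~vld & ~rdy)) & ~rdy) & ~sel   (double negation)
= ~((vld | vld & rdy) & ~vld & ~(~~vld & ~rdy) | rdy) & ~sel   (De Morgan)
= ~((vld | vld & rdy) & ~vld & (~vld | rdy) | rdy) & ~sel   (De Morgan)
= ~((vld | vld & rdy) & ~vld | rdy) & ~sel   (absorption)
= ~(vld & ~vld | rdy) & ~sel   (absorption)
= ~rdy & ~sel   (complement / identity)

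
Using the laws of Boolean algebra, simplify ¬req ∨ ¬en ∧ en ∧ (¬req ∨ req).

¬req ∨ ¬en ∧ en ∧ (¬req ∨ req)
= ¬req ∨ ¬en ∧ en   [complement / identity]
= ¬req   [complement / identity]

¬req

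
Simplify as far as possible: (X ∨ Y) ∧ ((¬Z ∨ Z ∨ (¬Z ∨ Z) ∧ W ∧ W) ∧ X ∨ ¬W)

(X ∨ Y) ∧ ((¬Z ∨ Z ∨ (¬Z ∨ Z) ∧ W ∧ W) ∧ X ∨ ¬W)
= (X ∨ Y) ∧ ((¬Z ∨ Z ∨ (¬Z ∨ Z) ∧ W) ∧ X ∨ ¬W)   [idempotence]
= (X ∨ Y) ∧ ((¬Z ∨ Z) ∧ X ∨ ¬W)   [absorption]
= (X ∨ Y) ∧ (X ∨ ¬W)   [complement / identity]
= X ∨ Y ∧ ¬W   [distribution]

X ∨ Y ∧ ¬W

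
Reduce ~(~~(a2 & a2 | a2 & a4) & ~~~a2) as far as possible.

1

~(~~(a2 & a2 | a2 & a4) & ~~~a2)
= ~(~~(a2 | a2 & a4) & ~~~a2)   [idempotence]
= ~(a2 | a2 & a4) | ~~a2   [De Morgan]
= ~(a2 | a2 & a4) | a2   [double negation]
= ~a2 | a2   [absorption]
= 1   [complement]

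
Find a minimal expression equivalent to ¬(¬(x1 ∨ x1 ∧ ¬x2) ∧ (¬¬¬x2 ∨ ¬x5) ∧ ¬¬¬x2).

x1 ∨ x2

¬(¬(x1 ∨ x1 ∧ ¬x2) ∧ (¬¬¬x2 ∨ ¬x5) ∧ ¬¬¬x2)
= ¬(¬(x1 ∨ x1 ∧ ¬x2) ∧ ¬¬¬x2)   [absorption]
= ¬(¬(x1 ∨ x1 ∧ ¬x2) ∧ ¬x2)   [double negation]
= ¬(¬x1 ∧ ¬x2)   [absorption]
= x1 ∨ x2   [De Morgan]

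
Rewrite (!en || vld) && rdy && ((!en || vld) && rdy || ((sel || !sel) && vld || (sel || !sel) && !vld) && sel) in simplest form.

(!en || vld) && rdy

(!en || vld) && rdy && ((!en || vld) && rdy || ((sel || !sel) && vld || (sel || !sel) && !vld) && sel)
= (!en || vld) && rdy && ((!en || vld) && rdy || (sel || !sel) && sel)
= (!en || vld) && rdy && ((!en || vld) && rdy || sel)
= (!en || vld) && rdy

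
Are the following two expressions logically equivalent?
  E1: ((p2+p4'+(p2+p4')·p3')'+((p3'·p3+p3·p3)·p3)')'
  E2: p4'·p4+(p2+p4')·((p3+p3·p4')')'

Yes

E1: ((p2+p4'+(p2+p4')·p3')'+((p3'·p3+p3·p3)·p3)')'
    = (p2+p4'+(p2+p4')·p3')·(p3'·p3+p3·p3)·p3   (De Morgan)
    = (p2+p4'+(p2+p4')·p3')·p3·p3   (distribution)
    = (p2+p4')·p3·p3   (absorption)
    = (p2+p4')·p3   (idempotence)
E2: p4'·p4+(p2+p4')·((p3+p3·p4')')'
    = (p2+p4')·((p3+p3·p4')')'   (complement / identity)
    = (p2+p4')·(p3+p3·p4')   (double negation)
    = (p2+p4')·p3   (absorption)
Both reduce to (p2+p4')·p3, so they are equivalent.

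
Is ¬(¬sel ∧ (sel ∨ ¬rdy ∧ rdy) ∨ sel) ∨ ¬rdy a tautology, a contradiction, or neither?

neither

¬(¬sel ∧ (sel ∨ ¬rdy ∧ rdy) ∨ sel) ∨ ¬rdy
= ¬(¬sel ∧ sel ∨ sel) ∨ ¬rdy   (complement / identity)
= ¬sel ∨ ¬rdy   (complement / identity)
This depends on rdy, sel, so it is not a constant.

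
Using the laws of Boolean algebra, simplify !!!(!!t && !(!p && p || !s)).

!!!(!!t && !(!p && p || !s))
= !!!(!!t && !!s)   — complement / identity
= !(!!t && !!s)   — double negation
= !t || !s   — De Morgan

!t || !s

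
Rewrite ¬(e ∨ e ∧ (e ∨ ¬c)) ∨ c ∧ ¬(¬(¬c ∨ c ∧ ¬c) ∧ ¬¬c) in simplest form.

¬(e ∨ e ∧ (e ∨ ¬c)) ∨ c ∧ ¬(¬(¬c ∨ c ∧ ¬c) ∧ ¬¬c)
= ¬(e ∨ e ∧ (e ∨ ¬c)) ∨ c ∧ (¬c ∨ c ∧ ¬c ∨ ¬c)   — De Morgan
= ¬(e ∨ e ∧ (e ∨ ¬c)) ∨ c ∧ (¬c ∨ ¬c)   — complement / identity
= ¬(e ∨ e ∧ (e ∨ ¬c)) ∨ c ∧ ¬c   — idempotence
= ¬(e ∨ e ∧ (e ∨ ¬c))   — complement / identity
= ¬(e ∨ e)   — absorption
= ¬e   — idempotence

¬e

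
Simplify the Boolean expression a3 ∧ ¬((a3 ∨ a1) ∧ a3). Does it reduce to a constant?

False

a3 ∧ ¬((a3 ∨ a1) ∧ a3)
= a3 ∧ ¬a3   (absorption)
= False   (complement)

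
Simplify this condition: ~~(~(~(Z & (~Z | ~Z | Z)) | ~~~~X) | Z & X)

Z

~~(~(~(Z & (~Z | ~Z | Z)) | ~~~~X) | Z & X)
= ~~(~(~(Z & (~Z | Z)) | ~~~~X) | Z & X)
= ~~(~(~(Z & (~Z | Z)) | ~~X) | Z & X)
= ~~(Z & (~Z | Z) & ~X | Z & X)
= ~~(Z & ~X | Z & X)
= ~~Z
= Z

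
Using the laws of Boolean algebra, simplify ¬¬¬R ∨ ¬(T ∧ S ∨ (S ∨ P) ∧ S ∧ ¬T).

¬¬¬R ∨ ¬(T ∧ S ∨ (S ∨ P) ∧ S ∧ ¬T)
= ¬R ∨ ¬(T ∧ S ∨ (S ∨ P) ∧ S ∧ ¬T)   (double negation)
= ¬R ∨ ¬(T ∧ S ∨ S ∧ ¬T)   (absorption)
= ¬R ∨ ¬S   (distribution)

¬R ∨ ¬S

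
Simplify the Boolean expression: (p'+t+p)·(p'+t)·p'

(p'+t+p)·(p'+t)·p'
= (p'+t)·p'   — absorption
= p'   — absorption

p'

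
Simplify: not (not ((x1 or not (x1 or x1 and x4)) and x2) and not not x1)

x2 or not x1

not (not ((x1 or not (x1 or x1 and x4)) and x2) and not not x1)
= (x1 or not (x1 or x1 and x4)) and x2 or not x1
= (x1 or not x1) and x2 or not x1
= x2 or not x1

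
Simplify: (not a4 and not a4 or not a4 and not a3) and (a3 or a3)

not a4 and a3

(not a4 and not a4 or not a4 and not a3) and (a3 or a3)
= (not a4 or not a3) and not a4 and (a3 or a3)   [distribution]
= not a4 and (a3 or a3)   [absorption]
= not a4 and a3   [idempotence]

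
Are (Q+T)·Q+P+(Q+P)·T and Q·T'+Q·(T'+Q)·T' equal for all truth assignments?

E1: (Q+T)·Q+P+(Q+P)·T
    = Q+P+(Q+P)·T
    = Q+P
E2: Q·T'+Q·(T'+Q)·T'
    = Q·T'+Q·T'
    = Q·T'
These differ: at P=1, Q=0, T=1, E1 = 1 but E2 = 0.

No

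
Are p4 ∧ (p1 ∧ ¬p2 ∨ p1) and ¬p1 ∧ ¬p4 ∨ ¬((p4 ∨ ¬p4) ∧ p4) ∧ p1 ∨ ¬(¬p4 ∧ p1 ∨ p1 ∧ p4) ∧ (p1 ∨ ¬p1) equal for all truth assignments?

No

E1: p4 ∧ (p1 ∧ ¬p2 ∨ p1)
    = p4 ∧ p1
E2: ¬p1 ∧ ¬p4 ∨ ¬((p4 ∨ ¬p4) ∧ p4) ∧ p1 ∨ ¬(¬p4 ∧ p1 ∨ p1 ∧ p4) ∧ (p1 ∨ ¬p1)
    = ¬p1 ∧ ¬p4 ∨ ¬((p4 ∨ ¬p4) ∧ p4) ∧ p1 ∨ ¬(¬p4 ∧ p1 ∨ p1 ∧ p4)
    = ¬p1 ∧ ¬p4 ∨ ¬((p4 ∨ ¬p4) ∧ p4) ∧ p1 ∨ ¬p1
    = ¬p1 ∧ ¬p4 ∨ ¬p4 ∧ p1 ∨ ¬p1
    = ¬p4 ∨ ¬p1
These differ: at p1=0, p2=0, p4=0, E1 = 0 but E2 = 1.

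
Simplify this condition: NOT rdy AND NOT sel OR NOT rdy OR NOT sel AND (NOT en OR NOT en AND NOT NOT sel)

NOT rdy OR NOT sel AND NOT en

NOT rdy AND NOT sel OR NOT rdy OR NOT sel AND (NOT en OR NOT en AND NOT NOT sel)
= NOT rdy AND NOT sel OR NOT rdy OR NOT sel AND (NOT en OR NOT en AND sel)   — double negation
= NOT rdy OR NOT sel AND (NOT en OR NOT en AND sel)   — absorption
= NOT rdy OR NOT sel AND NOT en   — absorption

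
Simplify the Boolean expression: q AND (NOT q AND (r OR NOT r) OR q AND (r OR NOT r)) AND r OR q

q AND (NOT q AND (r OR NOT r) OR q AND (r OR NOT r)) AND r OR q
= q AND (r OR NOT r) AND r OR q   — distribution
= q AND r OR q   — complement / identity
= q   — absorption

q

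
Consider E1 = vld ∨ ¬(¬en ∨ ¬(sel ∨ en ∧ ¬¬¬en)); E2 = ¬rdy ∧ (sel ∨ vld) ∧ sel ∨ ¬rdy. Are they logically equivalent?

No

E1: vld ∨ ¬(¬en ∨ ¬(sel ∨ en ∧ ¬¬¬en))
    = vld ∨ ¬(¬en ∨ ¬(sel ∨ en ∧ ¬en))
    = vld ∨ ¬(¬en ∨ ¬sel)
    = vld ∨ en ∧ sel
E2: ¬rdy ∧ (sel ∨ vld) ∧ sel ∨ ¬rdy
    = ¬rdy ∧ sel ∨ ¬rdy
    = ¬rdy
These differ: at en=0, rdy=1, sel=0, vld=1, E1 = 1 but E2 = 0.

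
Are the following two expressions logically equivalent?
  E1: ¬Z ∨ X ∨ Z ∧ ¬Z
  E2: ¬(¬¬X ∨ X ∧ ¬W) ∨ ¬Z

No

E1: ¬Z ∨ X ∨ Z ∧ ¬Z
    = ¬Z ∨ X   (complement / identity)
E2: ¬(¬¬X ∨ X ∧ ¬W) ∨ ¬Z
    = ¬(X ∨ X ∧ ¬W) ∨ ¬Z   (double negation)
    = ¬X ∨ ¬Z   (absorption)
These differ: at W=0, X=1, Z=1, E1 = 1 but E2 = 0.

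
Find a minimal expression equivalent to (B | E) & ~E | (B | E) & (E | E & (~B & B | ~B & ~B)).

B | E

(B | E) & ~E | (B | E) & (E | E & (~B & B | ~B & ~B))
= (B | E) & ~E | (B | E) & (E | E & ~B)   — distribution
= (B | E) & ~E | (B | E) & E   — absorption
= B | E   — distribution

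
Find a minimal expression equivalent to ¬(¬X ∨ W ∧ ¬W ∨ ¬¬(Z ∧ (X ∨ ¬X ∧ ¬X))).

X ∧ ¬Z

¬(¬X ∨ W ∧ ¬W ∨ ¬¬(Z ∧ (X ∨ ¬X ∧ ¬X)))
= ¬(¬X ∨ W ∧ ¬W ∨ ¬¬(Z ∧ (X ∨ ¬X)))   — idempotence
= ¬(¬X ∨ ¬¬(Z ∧ (X ∨ ¬X)))   — complement / identity
= X ∧ ¬(Z ∧ (X ∨ ¬X))   — De Morgan
= X ∧ ¬Z   — complement / identity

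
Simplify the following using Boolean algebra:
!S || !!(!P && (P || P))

!S || !!(!P && (P || P))
= !S || !!(!P && P)   [idempotence]
= !S || !P && P   [double negation]
= !S   [complement / identity]

!S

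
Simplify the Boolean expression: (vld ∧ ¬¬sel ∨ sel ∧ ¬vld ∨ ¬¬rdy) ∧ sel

(vld ∧ ¬¬sel ∨ sel ∧ ¬vld ∨ ¬¬rdy) ∧ sel
= (vld ∧ ¬¬sel ∨ sel ∧ ¬vld ∨ rdy) ∧ sel   (double negation)
= (vld ∧ sel ∨ sel ∧ ¬vld ∨ rdy) ∧ sel   (double negation)
= (sel ∨ rdy) ∧ sel   (distribution)
= sel   (absorption)

sel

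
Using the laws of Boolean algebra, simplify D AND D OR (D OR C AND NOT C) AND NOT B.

D

D AND D OR (D OR C AND NOT C) AND NOT B
= D AND D OR D AND NOT B   [complement / identity]
= D AND (D OR NOT B)   [distribution]
= D   [absorption]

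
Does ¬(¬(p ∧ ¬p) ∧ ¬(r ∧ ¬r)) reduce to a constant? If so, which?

¬(¬(p ∧ ¬p) ∧ ¬(r ∧ ¬r))
= p ∧ ¬p ∨ r ∧ ¬r
= r ∧ ¬r
= False

yes, False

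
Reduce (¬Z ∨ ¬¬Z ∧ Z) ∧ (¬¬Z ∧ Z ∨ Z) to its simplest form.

(¬Z ∨ ¬¬Z ∧ Z) ∧ (¬¬Z ∧ Z ∨ Z)
= ¬Z ∧ Z ∨ ¬¬Z ∧ Z   — distribution
= ¬Z ∧ Z ∨ Z ∧ Z   — double negation
= Z   — distribution

Z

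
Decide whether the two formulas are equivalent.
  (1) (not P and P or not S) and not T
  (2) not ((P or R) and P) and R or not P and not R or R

E1: (not P and P or not S) and not T
    = not S and not T   [complement / identity]
E2: not ((P or R) and P) and R or not P and not R or R
    = not P and R or not P and not R or R   [absorption]
    = not P or R   [distribution]
These differ: at P=0, R=1, S=0, T=1, E1 = 0 but E2 = 1.

No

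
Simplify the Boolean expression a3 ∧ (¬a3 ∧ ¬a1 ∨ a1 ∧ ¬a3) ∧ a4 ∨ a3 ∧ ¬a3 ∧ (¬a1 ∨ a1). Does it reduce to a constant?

False

a3 ∧ (¬a3 ∧ ¬a1 ∨ a1 ∧ ¬a3) ∧ a4 ∨ a3 ∧ ¬a3 ∧ (¬a1 ∨ a1)
= a3 ∧ ¬a3 ∧ (¬a1 ∨ a1) ∧ a4 ∨ a3 ∧ ¬a3 ∧ (¬a1 ∨ a1)   (distribution)
= a3 ∧ ¬a3 ∧ (¬a1 ∨ a1)   (absorption)
= a3 ∧ ¬a3   (complement / identity)
= False   (complement)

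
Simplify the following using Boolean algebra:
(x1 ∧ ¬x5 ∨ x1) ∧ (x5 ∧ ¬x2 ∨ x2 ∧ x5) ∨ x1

x1

(x1 ∧ ¬x5 ∨ x1) ∧ (x5 ∧ ¬x2 ∨ x2 ∧ x5) ∨ x1
= x1 ∧ (x5 ∧ ¬x2 ∨ x2 ∧ x5) ∨ x1   [absorption]
= x1 ∧ x5 ∨ x1   [distribution]
= x1   [absorption]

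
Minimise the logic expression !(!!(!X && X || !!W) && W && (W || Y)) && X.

!W && X

!(!!(!X && X || !!W) && W && (W || Y)) && X
= !(!!!!W && W && (W || Y)) && X   (complement / identity)
= !(!!!!W && W) && X   (absorption)
= !(!!W && W) && X   (double negation)
= !(W && W) && X   (double negation)
= !W && X   (idempotence)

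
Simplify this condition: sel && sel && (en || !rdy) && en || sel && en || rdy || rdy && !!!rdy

sel && en || rdy

sel && sel && (en || !rdy) && en || sel && en || rdy || rdy && !!!rdy
= sel && sel && en || sel && en || rdy || rdy && !!!rdy
= sel && en || sel && en || rdy || rdy && !!!rdy
= sel && en || sel && en || rdy || rdy && !rdy
= sel && en || sel && en || rdy
= sel && en || rdy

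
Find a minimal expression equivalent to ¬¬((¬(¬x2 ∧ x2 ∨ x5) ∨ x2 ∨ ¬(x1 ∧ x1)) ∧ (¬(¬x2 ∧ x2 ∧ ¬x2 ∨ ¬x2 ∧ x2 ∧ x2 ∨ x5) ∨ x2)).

¬¬((¬(¬x2 ∧ x2 ∨ x5) ∨ x2 ∨ ¬(x1 ∧ x1)) ∧ (¬(¬x2 ∧ x2 ∧ ¬x2 ∨ ¬x2 ∧ x2 ∧ x2 ∨ x5) ∨ x2))
= ¬¬((¬(¬x2 ∧ x2 ∨ x5) ∨ x2 ∨ ¬(x1 ∧ x1)) ∧ (¬(¬x2 ∧ x2 ∨ x5) ∨ x2))   (distribution)
= ¬¬((¬(¬x2 ∧ x2 ∨ x5) ∨ x2 ∨ ¬x1) ∧ (¬(¬x2 ∧ x2 ∨ x5) ∨ x2))   (idempotence)
= ¬¬(¬(¬x2 ∧ x2 ∨ x5) ∨ x2)   (absorption)
= ¬(¬x2 ∧ x2 ∨ x5) ∨ x2   (double negation)
= ¬x5 ∨ x2   (complement / identity)

¬x5 ∨ x2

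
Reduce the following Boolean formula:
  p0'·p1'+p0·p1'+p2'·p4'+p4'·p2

p1'+p4'

p0'·p1'+p0·p1'+p2'·p4'+p4'·p2
= p1'+p2'·p4'+p4'·p2   [distribution]
= p1'+p4'   [distribution]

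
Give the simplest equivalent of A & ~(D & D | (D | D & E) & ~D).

A & ~(D & D | (D | D & E) & ~D)
= A & ~(D & D | D & ~D)   (absorption)
= A & ~D   (distribution)

A & ~D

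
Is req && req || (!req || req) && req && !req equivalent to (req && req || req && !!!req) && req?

E1: req && req || (!req || req) && req && !req
    = req && req || req && !req   — complement / identity
    = req   — distribution
E2: (req && req || req && !!!req) && req
    = (req && req || req && !req) && req   — double negation
    = req && req   — distribution
    = req   — idempotence
Both reduce to req, so they are equivalent.

Yes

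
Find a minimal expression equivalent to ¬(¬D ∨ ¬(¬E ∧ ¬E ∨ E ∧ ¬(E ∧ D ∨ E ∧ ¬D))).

D ∧ ¬E

¬(¬D ∨ ¬(¬E ∧ ¬E ∨ E ∧ ¬(E ∧ D ∨ E ∧ ¬D)))
= D ∧ (¬E ∧ ¬E ∨ E ∧ ¬(E ∧ D ∨ E ∧ ¬D))   — De Morgan
= D ∧ (¬E ∧ ¬E ∨ E ∧ ¬E)   — distribution
= D ∧ ¬E   — distribution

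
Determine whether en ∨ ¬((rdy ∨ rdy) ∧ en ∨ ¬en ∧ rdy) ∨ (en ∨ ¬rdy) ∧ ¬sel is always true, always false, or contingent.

en ∨ ¬((rdy ∨ rdy) ∧ en ∨ ¬en ∧ rdy) ∨ (en ∨ ¬rdy) ∧ ¬sel
= en ∨ ¬(rdy ∧ en ∨ ¬en ∧ rdy) ∨ (en ∨ ¬rdy) ∧ ¬sel   — idempotence
= en ∨ ¬rdy ∨ (en ∨ ¬rdy) ∧ ¬sel   — distribution
= en ∨ ¬rdy   — absorption
This depends on en, rdy, so it is not a constant.

contingent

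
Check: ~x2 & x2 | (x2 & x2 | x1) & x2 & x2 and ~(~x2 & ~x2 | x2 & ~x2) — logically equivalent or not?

E1: ~x2 & x2 | (x2 & x2 | x1) & x2 & x2
    = ~x2 & x2 | x2 & x2   — absorption
    = x2   — distribution
E2: ~(~x2 & ~x2 | x2 & ~x2)
    = ~~x2   — distribution
    = x2   — double negation
Both reduce to x2, so they are equivalent.

Yes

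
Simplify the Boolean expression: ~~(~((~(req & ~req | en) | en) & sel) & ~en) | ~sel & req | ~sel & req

~~(~((~(req & ~req | en) | en) & sel) & ~en) | ~sel & req | ~sel & req
= ~~(~((~en | en) & sel) & ~en) | ~sel & req | ~sel & req
= ~~(~sel & ~en) | ~sel & req | ~sel & req
= ~~(~sel & ~en) | ~sel & req
= ~sel & ~en | ~sel & req
= ~sel & (~en | req)

~sel & (~en | req)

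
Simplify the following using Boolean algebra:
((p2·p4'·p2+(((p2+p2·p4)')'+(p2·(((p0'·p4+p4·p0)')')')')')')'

((p2·p4'·p2+(((p2+p2·p4)')'+(p2·(((p0'·p4+p4·p0)')')')')')')'
= ((p2·p4'·p2+((p2')'+(p2·(((p0'·p4+p4·p0)')')')')')')'   — absorption
= ((p2·p4'·p2+((p2')'+(p2·((p4')')')')')')'   — distribution
= ((p2·p4'·p2+p2'·p2·((p4')')')')'   — De Morgan
= ((p2·p4'·p2+p2'·p2·p4')')'   — double negation
= ((p2·p4')')'   — distribution
= p2·p4'   — double negation

p2·p4'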